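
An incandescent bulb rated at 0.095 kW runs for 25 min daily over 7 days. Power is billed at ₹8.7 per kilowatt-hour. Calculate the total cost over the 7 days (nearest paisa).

₹2.41

Runtime = 25 min × 7 = 175 min = 2.916666… h
Energy = 0.095 kW × 2.916666… h = 0.277083… kWh
Cost = 0.277083… kWh × ₹8.7/kWh = ₹2.41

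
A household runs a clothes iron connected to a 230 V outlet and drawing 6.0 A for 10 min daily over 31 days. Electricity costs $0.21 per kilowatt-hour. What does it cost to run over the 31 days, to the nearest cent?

$1.50

Power = 6.0 A × 230 V = 1380 W = 1.38 kW
Runtime = 10 min × 31 = 310 min = 5.166666… h
Energy = 1.38 kW × 5.166666… h = 7.13 kWh
Cost = 7.13 kWh × $0.21/kWh = $1.50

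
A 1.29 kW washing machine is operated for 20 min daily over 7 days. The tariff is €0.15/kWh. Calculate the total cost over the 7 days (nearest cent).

€0.45

Runtime = 20 min × 7 = 140 min = 2.333333… h
Energy = 1.29 kW × 2.333333… h = 3.01 kWh
Cost = 3.01 kWh × €0.15/kWh = €0.45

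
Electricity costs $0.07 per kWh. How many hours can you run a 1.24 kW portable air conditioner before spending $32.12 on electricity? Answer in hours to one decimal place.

370.0 h

Energy available = $32.12 ÷ $0.07/kWh = 458.8571 kWh
Hours = 458.8571 kWh ÷ 1.24 kW = 370.0 h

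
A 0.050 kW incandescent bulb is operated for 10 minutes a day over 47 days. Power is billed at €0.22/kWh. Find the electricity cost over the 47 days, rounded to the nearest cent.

Runtime = 10 min × 47 = 470 min = 7.833333… h
Energy = 0.05 kW × 7.833333… h = 0.391666… kWh
Cost = 0.391666… kWh × €0.22/kWh = €0.09

€0.09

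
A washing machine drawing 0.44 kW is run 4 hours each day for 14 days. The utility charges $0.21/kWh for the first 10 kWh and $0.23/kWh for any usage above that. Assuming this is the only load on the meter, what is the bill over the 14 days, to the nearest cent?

$5.47

Runtime = 4 h/day × 14 days = 56 h
Energy = 0.44 kW × 56 h = 24.64 kWh
Tier 1 (0–10 kWh): 10 × $0.21 = $2.1
Above 10 kWh: 14.64 × $0.23 = $3.3672
Bill = $5.47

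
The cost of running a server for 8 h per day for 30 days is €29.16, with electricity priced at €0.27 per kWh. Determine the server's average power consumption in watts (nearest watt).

450 W

Energy = €29.16 ÷ €0.27/kWh = 108 kWh
Runtime = 8 h/day × 30 days = 240 h
Power = 108 kWh ÷ 240 h = 0.45 kW = 450 W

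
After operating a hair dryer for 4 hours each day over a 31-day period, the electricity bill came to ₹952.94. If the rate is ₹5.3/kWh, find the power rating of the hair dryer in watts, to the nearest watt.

1450 W

Energy = ₹952.94 ÷ ₹5.3/kWh = 179.8 kWh
Runtime = 4 h/day × 31 days = 124 h
Power = 179.8 kWh ÷ 124 h = 1.45 kW = 1450 W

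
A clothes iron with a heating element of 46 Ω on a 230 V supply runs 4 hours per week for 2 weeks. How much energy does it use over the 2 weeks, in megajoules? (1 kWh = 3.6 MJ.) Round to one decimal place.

33.1 MJ

Power = V²/R = 230²/46 = 1150 W = 1.15 kW
Runtime = 4 h/week × 2 weeks = 8 h
Energy = 1.15 kW × 8 h = 9.2 kWh
= 9.2 × 3.6 MJ = 33.1 MJ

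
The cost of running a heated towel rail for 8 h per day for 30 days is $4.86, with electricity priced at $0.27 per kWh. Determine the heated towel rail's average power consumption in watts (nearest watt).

Energy = $4.86 ÷ $0.27/kWh = 18 kWh
Runtime = 8 h/day × 30 days = 240 h
Power = 18 kWh ÷ 240 h = 0.075 kW = 75 W

75 W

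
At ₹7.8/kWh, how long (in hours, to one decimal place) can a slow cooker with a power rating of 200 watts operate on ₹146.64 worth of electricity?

94.0 h

Energy available = ₹146.64 ÷ ₹7.8/kWh = 18.8 kWh
Hours = 18.8 kWh ÷ 0.2 kW = 94.0 h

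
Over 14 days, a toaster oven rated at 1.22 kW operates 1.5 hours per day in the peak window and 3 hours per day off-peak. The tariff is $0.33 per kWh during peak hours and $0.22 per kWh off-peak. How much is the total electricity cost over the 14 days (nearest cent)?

Peak energy = 1.22 kW × 1.5 h × 14 = 25.62 kWh
Off-peak energy = 1.22 kW × 3 h × 14 = 51.24 kWh
Cost = 25.62 × $0.33 + 51.24 × $0.22 = $8.4546 + $11.2728 = $19.73

$19.73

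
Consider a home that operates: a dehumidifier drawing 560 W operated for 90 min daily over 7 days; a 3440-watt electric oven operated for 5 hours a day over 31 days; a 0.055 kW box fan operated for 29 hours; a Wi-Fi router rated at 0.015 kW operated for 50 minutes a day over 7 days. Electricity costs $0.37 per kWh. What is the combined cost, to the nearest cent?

$200.08

dehumidifier: Runtime = 90 min × 7 = 630 min = 10.5 h
dehumidifier: 0.56 kW × 10.5 h = 5.88 kWh
electric oven: Runtime = 5 h/day × 31 days = 155 h
electric oven: 3.44 kW × 155 h = 533.2 kWh
box fan: 0.055 kW × 29 h = 1.595 kWh
Wi-Fi router: Runtime = 50 min × 7 = 350 min = 5.833333… h
Wi-Fi router: 0.015 kW × 5.833333… h = 0.0875 kWh
Total energy = 540.7625 kWh
Cost = 540.7625 × $0.37 = $200.08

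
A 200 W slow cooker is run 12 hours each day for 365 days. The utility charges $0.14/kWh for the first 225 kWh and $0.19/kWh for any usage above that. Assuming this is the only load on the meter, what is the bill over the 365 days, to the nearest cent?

$155.19

Runtime = 12 h/day × 365 days = 4380 h
Energy = 0.2 kW × 4380 h = 876 kWh
Tier 1 (0–225 kWh): 225 × $0.14 = $31.5
Above 225 kWh: 651 × $0.19 = $123.69
Bill = $155.19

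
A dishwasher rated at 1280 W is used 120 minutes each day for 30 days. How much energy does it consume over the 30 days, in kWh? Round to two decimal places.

Runtime = 120 min × 30 = 3600 min = 60 h
Energy = 1.28 kW × 60 h = 76.8 kWh

76.80 kWh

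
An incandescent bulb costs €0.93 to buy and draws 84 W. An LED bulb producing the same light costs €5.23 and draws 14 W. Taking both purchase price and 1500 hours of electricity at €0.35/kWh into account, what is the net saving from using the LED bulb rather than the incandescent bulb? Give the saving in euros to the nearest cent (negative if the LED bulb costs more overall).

€32.45

incandescent bulb: €0.93 + (84/1000) kW × 1500 h × €0.35 = €0.93 + €44.1 = €45.03
LED bulb: €5.23 + (14/1000) kW × 1500 h × €0.35 = €5.23 + €7.35 = €12.58
Saving = €45.03 − €12.58 = €32.45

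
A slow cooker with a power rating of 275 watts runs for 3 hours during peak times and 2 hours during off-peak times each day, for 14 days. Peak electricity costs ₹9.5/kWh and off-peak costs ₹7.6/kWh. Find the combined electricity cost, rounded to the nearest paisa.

₹168.25

Peak energy = 0.275 kW × 3 h × 14 = 11.55 kWh
Off-peak energy = 0.275 kW × 2 h × 14 = 7.7 kWh
Cost = 11.55 × ₹9.5 + 7.7 × ₹7.6 = ₹109.725 + ₹58.52 = ₹168.25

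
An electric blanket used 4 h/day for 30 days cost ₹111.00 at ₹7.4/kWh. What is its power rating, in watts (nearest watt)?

Energy = ₹111.00 ÷ ₹7.4/kWh = 15 kWh
Runtime = 4 h/day × 30 days = 120 h
Power = 15 kWh ÷ 120 h = 0.125 kW = 125 W

125 W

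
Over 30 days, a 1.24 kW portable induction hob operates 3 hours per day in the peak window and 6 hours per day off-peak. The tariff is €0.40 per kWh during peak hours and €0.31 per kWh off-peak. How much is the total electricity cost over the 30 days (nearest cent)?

€113.83

Peak energy = 1.24 kW × 3 h × 30 = 111.6 kWh
Off-peak energy = 1.24 kW × 6 h × 30 = 223.2 kWh
Cost = 111.6 × €0.40 + 223.2 × €0.31 = €44.64 + €69.192 = €113.83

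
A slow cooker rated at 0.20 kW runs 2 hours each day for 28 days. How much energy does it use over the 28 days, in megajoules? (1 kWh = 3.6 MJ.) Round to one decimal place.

40.3 MJ

Runtime = 2 h/day × 28 days = 56 h
Energy = 0.2 kW × 56 h = 11.2 kWh
= 11.2 × 3.6 MJ = 40.3 MJ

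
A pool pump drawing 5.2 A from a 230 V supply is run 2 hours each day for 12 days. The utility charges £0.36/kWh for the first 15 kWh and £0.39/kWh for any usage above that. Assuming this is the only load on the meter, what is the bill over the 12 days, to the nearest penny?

£10.74

Power = 5.2 A × 230 V = 1196 W = 1.196 kW
Runtime = 2 h/day × 12 days = 24 h
Energy = 1.196 kW × 24 h = 28.704 kWh
Tier 1 (0–15 kWh): 15 × £0.36 = £5.4
Above 15 kWh: 13.704 × £0.39 = £5.34456
Bill = £10.74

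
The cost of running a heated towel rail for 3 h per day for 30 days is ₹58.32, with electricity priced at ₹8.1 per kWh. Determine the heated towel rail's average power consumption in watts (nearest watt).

80 W

Energy = ₹58.32 ÷ ₹8.1/kWh = 7.2 kWh
Runtime = 3 h/day × 30 days = 90 h
Power = 7.2 kWh ÷ 90 h = 0.08 kW = 80 W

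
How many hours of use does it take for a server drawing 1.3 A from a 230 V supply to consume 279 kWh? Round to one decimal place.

933.1 h

Power = 1.3 A × 230 V = 299 W = 0.299 kW
Hours = 279 kWh ÷ 0.299 kW = 933.1 h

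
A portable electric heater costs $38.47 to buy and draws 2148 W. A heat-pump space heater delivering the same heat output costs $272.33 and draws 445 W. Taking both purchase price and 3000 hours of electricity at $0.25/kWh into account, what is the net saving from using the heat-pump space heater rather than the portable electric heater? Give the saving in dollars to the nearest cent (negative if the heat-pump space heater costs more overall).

$1043.39

portable electric heater: $38.47 + (2148/1000) kW × 3000 h × $0.25 = $38.47 + $1611 = $1649.47
heat-pump space heater: $272.33 + (445/1000) kW × 3000 h × $0.25 = $272.33 + $333.75 = $606.08
Saving = $1649.47 − $606.08 = $1043.39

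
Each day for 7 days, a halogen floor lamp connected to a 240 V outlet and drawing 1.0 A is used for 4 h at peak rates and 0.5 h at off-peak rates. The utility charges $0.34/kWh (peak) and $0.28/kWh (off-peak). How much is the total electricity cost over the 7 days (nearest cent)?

Power = 1.0 A × 240 V = 240 W = 0.24 kW
Peak energy = 0.24 kW × 4 h × 7 = 6.72 kWh
Off-peak energy = 0.24 kW × 0.5 h × 7 = 0.84 kWh
Cost = 6.72 × $0.34 + 0.84 × $0.28 = $2.2848 + $0.2352 = $2.52

$2.52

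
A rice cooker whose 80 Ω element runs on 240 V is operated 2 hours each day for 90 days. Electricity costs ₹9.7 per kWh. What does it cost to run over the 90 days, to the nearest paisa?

₹1257.12

Power = V²/R = 240²/80 = 720 W = 0.72 kW
Runtime = 2 h/day × 90 days = 180 h
Energy = 0.72 kW × 180 h = 129.6 kWh
Cost = 129.6 kWh × ₹9.7/kWh = ₹1257.12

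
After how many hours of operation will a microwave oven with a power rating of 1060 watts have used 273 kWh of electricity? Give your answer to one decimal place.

Hours = 273 kWh ÷ 1.06 kW = 257.5 h

257.5 h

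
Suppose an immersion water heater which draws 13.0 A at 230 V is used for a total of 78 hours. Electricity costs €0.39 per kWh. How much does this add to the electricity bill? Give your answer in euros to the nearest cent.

€90.96

Power = 13.0 A × 230 V = 2990 W = 2.99 kW
Energy = 2.99 kW × 78 h = 233.22 kWh
Cost = 233.22 kWh × €0.39/kWh = €90.96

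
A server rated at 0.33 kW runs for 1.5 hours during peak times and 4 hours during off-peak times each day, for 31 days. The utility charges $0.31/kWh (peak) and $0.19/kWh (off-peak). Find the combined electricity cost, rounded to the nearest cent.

$12.53

Peak energy = 0.33 kW × 1.5 h × 31 = 15.345 kWh
Off-peak energy = 0.33 kW × 4 h × 31 = 40.92 kWh
Cost = 15.345 × $0.31 + 40.92 × $0.19 = $4.75695 + $7.7748 = $12.53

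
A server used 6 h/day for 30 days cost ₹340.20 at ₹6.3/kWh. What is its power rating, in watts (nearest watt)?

300 W

Energy = ₹340.20 ÷ ₹6.3/kWh = 54 kWh
Runtime = 6 h/day × 30 days = 180 h
Power = 54 kWh ÷ 180 h = 0.3 kW = 300 W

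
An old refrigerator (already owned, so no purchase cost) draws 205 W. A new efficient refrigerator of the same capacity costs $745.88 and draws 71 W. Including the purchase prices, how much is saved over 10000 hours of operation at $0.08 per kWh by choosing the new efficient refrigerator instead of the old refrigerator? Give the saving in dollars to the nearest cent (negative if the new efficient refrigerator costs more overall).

-$638.68

old refrigerator: $0.00 + (205/1000) kW × 10000 h × $0.08 = $0.00 + $164 = $164
new efficient refrigerator: $745.88 + (71/1000) kW × 10000 h × $0.08 = $745.88 + $56.8 = $802.68
Saving = $164 − $802.68 = −$638.68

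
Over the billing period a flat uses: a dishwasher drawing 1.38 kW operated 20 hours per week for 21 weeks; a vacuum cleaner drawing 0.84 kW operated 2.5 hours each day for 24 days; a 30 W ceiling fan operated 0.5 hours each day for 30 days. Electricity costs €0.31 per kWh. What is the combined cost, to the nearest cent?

€195.44

dishwasher: Runtime = 20 h/week × 21 weeks = 420 h
dishwasher: 1.38 kW × 420 h = 579.6 kWh
vacuum cleaner: Runtime = 2.5 h/day × 24 days = 60 h
vacuum cleaner: 0.84 kW × 60 h = 50.4 kWh
ceiling fan: Runtime = 0.5 h/day × 30 days = 15 h
ceiling fan: 0.03 kW × 15 h = 0.45 kWh
Total energy = 630.45 kWh
Cost = 630.45 × €0.31 = €195.44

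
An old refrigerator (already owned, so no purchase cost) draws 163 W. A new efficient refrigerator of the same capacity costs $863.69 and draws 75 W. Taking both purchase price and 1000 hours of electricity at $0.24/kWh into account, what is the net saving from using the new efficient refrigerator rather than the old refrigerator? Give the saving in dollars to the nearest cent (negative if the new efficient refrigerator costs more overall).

-$842.57

old refrigerator: $0.00 + (163/1000) kW × 1000 h × $0.24 = $0.00 + $39.12 = $39.12
new efficient refrigerator: $863.69 + (75/1000) kW × 1000 h × $0.24 = $863.69 + $18 = $881.69
Saving = $39.12 − $881.69 = −$842.57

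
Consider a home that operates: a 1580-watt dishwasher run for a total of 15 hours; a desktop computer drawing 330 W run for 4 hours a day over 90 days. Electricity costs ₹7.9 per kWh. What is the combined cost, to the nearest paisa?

dishwasher: 1.58 kW × 15 h = 23.7 kWh
desktop computer: Runtime = 4 h/day × 90 days = 360 h
desktop computer: 0.33 kW × 360 h = 118.8 kWh
Total energy = 142.5 kWh
Cost = 142.5 × ₹7.9 = ₹1125.75

₹1125.75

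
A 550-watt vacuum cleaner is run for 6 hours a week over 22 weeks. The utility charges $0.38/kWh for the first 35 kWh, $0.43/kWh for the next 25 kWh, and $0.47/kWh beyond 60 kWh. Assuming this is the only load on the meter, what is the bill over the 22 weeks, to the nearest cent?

Runtime = 6 h/week × 22 weeks = 132 h
Energy = 0.55 kW × 132 h = 72.6 kWh
Tier 1 (0–35 kWh): 35 × $0.38 = $13.3
Tier 2 (35–60 kWh): 25 × $0.43 = $10.75
Above 60 kWh: 12.6 × $0.47 = $5.922
Bill = $29.97

$29.97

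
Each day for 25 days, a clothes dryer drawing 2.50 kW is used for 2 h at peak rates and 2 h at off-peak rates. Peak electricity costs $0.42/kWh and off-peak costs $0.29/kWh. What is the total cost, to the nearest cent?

Peak energy = 2.5 kW × 2 h × 25 = 125 kWh
Off-peak energy = 2.5 kW × 2 h × 25 = 125 kWh
Cost = 125 × $0.42 + 125 × $0.29 = $52.5 + $36.25 = $88.75

$88.75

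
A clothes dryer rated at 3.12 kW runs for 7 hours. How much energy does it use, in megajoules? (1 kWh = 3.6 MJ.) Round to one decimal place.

78.6 MJ

Energy = 3.12 kW × 7 h = 21.84 kWh
= 21.84 × 3.6 MJ = 78.6 MJ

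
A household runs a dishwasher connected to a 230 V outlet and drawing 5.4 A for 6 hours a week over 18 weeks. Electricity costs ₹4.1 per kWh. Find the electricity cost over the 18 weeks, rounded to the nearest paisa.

Power = 5.4 A × 230 V = 1242 W = 1.242 kW
Runtime = 6 h/week × 18 weeks = 108 h
Energy = 1.242 kW × 108 h = 134.136 kWh
Cost = 134.136 kWh × ₹4.1/kWh = ₹549.96

₹549.96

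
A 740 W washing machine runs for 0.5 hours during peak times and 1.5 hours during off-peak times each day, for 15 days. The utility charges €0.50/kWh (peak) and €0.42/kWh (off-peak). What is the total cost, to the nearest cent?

Peak energy = 0.74 kW × 0.5 h × 15 = 5.55 kWh
Off-peak energy = 0.74 kW × 1.5 h × 15 = 16.65 kWh
Cost = 5.55 × €0.50 + 16.65 × €0.42 = €2.775 + €6.993 = €9.77

€9.77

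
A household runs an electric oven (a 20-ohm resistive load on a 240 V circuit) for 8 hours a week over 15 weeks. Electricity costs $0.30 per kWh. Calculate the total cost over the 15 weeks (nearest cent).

$103.68

Power = V²/R = 240²/20 = 2880 W = 2.88 kW
Runtime = 8 h/week × 15 weeks = 120 h
Energy = 2.88 kW × 120 h = 345.6 kWh
Cost = 345.6 kWh × $0.30/kWh = $103.68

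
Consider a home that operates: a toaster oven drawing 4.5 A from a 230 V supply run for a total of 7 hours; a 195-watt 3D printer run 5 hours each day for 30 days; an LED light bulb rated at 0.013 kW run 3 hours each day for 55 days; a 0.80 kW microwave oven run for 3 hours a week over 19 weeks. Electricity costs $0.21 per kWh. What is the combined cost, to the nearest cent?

$17.69

toaster oven: Power = 4.5 A × 230 V = 1035 W = 1.035 kW
toaster oven: 1.035 kW × 7 h = 7.245 kWh
3D printer: Runtime = 5 h/day × 30 days = 150 h
3D printer: 0.195 kW × 150 h = 29.25 kWh
LED light bulb: Runtime = 3 h/day × 55 days = 165 h
LED light bulb: 0.013 kW × 165 h = 2.145 kWh
microwave oven: Runtime = 3 h/week × 19 weeks = 57 h
microwave oven: 0.8 kW × 57 h = 45.6 kWh
Total energy = 84.24 kWh
Cost = 84.24 × $0.21 = $17.69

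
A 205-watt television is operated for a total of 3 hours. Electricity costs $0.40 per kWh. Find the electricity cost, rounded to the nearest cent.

Energy = 0.205 kW × 3 h = 0.615 kWh
Cost = 0.615 kWh × $0.40/kWh = $0.25

$0.25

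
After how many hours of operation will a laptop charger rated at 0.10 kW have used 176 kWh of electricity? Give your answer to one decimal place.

1760.0 h

Hours = 176 kWh ÷ 0.1 kW = 1760.0 h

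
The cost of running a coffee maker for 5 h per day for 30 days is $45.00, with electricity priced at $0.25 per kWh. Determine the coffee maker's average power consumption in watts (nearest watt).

Energy = $45.00 ÷ $0.25/kWh = 180 kWh
Runtime = 5 h/day × 30 days = 150 h
Power = 180 kWh ÷ 150 h = 1.2 kW = 1200 W

1200 W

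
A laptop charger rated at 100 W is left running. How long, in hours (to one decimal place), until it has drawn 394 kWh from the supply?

Hours = 394 kWh ÷ 0.1 kW = 3940.0 h

3940.0 h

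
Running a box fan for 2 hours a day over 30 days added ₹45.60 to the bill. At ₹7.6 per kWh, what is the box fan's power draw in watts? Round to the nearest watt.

100 W

Energy = ₹45.60 ÷ ₹7.6/kWh = 6 kWh
Runtime = 2 h/day × 30 days = 60 h
Power = 6 kWh ÷ 60 h = 0.1 kW = 100 W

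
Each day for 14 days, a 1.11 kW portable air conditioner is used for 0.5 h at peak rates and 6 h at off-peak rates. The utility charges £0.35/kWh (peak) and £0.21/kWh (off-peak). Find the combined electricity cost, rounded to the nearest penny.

Peak energy = 1.11 kW × 0.5 h × 14 = 7.77 kWh
Off-peak energy = 1.11 kW × 6 h × 14 = 93.24 kWh
Cost = 7.77 × £0.35 + 93.24 × £0.21 = £2.7195 + £19.5804 = £22.30

£22.30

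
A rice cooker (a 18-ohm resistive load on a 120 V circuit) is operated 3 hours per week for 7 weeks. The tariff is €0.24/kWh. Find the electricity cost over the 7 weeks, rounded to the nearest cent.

Power = V²/R = 120²/18 = 800 W = 0.8 kW
Runtime = 3 h/week × 7 weeks = 21 h
Energy = 0.8 kW × 21 h = 16.8 kWh
Cost = 16.8 kWh × €0.24/kWh = €4.03

€4.03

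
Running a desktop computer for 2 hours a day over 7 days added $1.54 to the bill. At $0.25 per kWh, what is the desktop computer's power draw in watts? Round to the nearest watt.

440 W

Energy = $1.54 ÷ $0.25/kWh = 6.16 kWh
Runtime = 2 h/day × 7 days = 14 h
Power = 6.16 kWh ÷ 14 h = 0.44 kW = 440 W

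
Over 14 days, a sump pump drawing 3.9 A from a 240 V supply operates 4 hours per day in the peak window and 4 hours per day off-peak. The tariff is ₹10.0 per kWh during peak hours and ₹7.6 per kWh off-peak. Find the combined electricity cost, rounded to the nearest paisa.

Power = 3.9 A × 240 V = 936 W = 0.936 kW
Peak energy = 0.936 kW × 4 h × 14 = 52.416 kWh
Off-peak energy = 0.936 kW × 4 h × 14 = 52.416 kWh
Cost = 52.416 × ₹10.0 + 52.416 × ₹7.6 = ₹524.16 + ₹398.3616 = ₹922.52

₹922.52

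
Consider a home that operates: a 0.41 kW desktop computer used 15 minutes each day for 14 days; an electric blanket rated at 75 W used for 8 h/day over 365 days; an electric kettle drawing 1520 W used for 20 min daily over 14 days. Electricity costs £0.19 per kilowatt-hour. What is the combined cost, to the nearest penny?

desktop computer: Runtime = 15 min × 14 = 210 min = 3.5 h
desktop computer: 0.41 kW × 3.5 h = 1.435 kWh
electric blanket: Runtime = 8 h/day × 365 days = 2920 h
electric blanket: 0.075 kW × 2920 h = 219 kWh
electric kettle: Runtime = 20 min × 14 = 280 min = 4.666666… h
electric kettle: 1.52 kW × 4.666666… h = 7.093333… kWh
Total energy = 227.528333… kWh
Cost = 227.528333… × £0.19 = £43.23

£43.23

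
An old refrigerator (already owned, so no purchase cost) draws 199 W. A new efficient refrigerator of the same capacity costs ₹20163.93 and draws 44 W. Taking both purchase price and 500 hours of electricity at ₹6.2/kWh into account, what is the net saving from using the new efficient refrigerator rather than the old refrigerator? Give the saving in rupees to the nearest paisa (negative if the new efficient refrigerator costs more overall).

-₹19683.43

old refrigerator: ₹0.00 + (199/1000) kW × 500 h × ₹6.2 = ₹0.00 + ₹616.9 = ₹616.9
new efficient refrigerator: ₹20163.93 + (44/1000) kW × 500 h × ₹6.2 = ₹20163.93 + ₹136.4 = ₹20300.33
Saving = ₹616.9 − ₹20300.33 = −₹19683.43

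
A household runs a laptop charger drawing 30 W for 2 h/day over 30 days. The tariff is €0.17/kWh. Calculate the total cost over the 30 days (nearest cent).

€0.31

Runtime = 2 h/day × 30 days = 60 h
Energy = 0.03 kW × 60 h = 1.8 kWh
Cost = 1.8 kWh × €0.17/kWh = €0.31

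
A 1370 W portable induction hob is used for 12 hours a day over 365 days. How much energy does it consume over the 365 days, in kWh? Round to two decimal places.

6000.60 kWh

Runtime = 12 h/day × 365 days = 4380 h
Energy = 1.37 kW × 4380 h = 6000.6 kWh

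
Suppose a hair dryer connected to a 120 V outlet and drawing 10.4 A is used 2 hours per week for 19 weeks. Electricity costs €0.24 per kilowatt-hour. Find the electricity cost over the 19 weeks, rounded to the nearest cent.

€11.38

Power = 10.4 A × 120 V = 1248 W = 1.248 kW
Runtime = 2 h/week × 19 weeks = 38 h
Energy = 1.248 kW × 38 h = 47.424 kWh
Cost = 47.424 kWh × €0.24/kWh = €11.38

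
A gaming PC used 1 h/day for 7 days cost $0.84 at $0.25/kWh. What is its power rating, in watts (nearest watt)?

Energy = $0.84 ÷ $0.25/kWh = 3.36 kWh
Runtime = 1 h/day × 7 days = 7 h
Power = 3.36 kWh ÷ 7 h = 0.48 kW = 480 W

480 W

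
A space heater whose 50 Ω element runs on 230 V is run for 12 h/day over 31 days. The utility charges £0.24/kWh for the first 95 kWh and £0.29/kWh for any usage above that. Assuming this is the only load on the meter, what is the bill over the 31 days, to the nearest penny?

Power = V²/R = 230²/50 = 1058 W = 1.058 kW
Runtime = 12 h/day × 31 days = 372 h
Energy = 1.058 kW × 372 h = 393.576 kWh
Tier 1 (0–95 kWh): 95 × £0.24 = £22.8
Above 95 kWh: 298.576 × £0.29 = £86.58704
Bill = £109.39

£109.39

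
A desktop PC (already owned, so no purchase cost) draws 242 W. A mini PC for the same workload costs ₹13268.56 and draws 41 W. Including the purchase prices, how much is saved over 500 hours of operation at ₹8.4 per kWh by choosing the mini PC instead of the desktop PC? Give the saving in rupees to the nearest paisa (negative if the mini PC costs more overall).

desktop PC: ₹0.00 + (242/1000) kW × 500 h × ₹8.4 = ₹0.00 + ₹1016.4 = ₹1016.4
mini PC: ₹13268.56 + (41/1000) kW × 500 h × ₹8.4 = ₹13268.56 + ₹172.2 = ₹13440.76
Saving = ₹1016.4 − ₹13440.76 = −₹12424.36

-₹12424.36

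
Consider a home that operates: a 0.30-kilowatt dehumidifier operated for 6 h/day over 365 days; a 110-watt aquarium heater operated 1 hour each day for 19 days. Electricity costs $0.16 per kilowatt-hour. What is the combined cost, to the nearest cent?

dehumidifier: Runtime = 6 h/day × 365 days = 2190 h
dehumidifier: 0.3 kW × 2190 h = 657 kWh
aquarium heater: Runtime = 1 h/day × 19 days = 19 h
aquarium heater: 0.11 kW × 19 h = 2.09 kWh
Total energy = 659.09 kWh
Cost = 659.09 × $0.16 = $105.45

$105.45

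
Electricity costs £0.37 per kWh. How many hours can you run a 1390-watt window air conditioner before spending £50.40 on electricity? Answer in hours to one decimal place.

98.0 h

Energy available = £50.40 ÷ £0.37/kWh = 136.2162 kWh
Hours = 136.2162 kWh ÷ 1.39 kW = 98.0 h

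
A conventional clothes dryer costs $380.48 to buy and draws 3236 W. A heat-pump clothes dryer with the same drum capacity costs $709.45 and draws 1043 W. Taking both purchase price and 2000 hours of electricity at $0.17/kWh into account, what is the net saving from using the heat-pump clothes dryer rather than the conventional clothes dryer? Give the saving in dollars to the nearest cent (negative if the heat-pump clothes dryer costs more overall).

$416.65

conventional clothes dryer: $380.48 + (3236/1000) kW × 2000 h × $0.17 = $380.48 + $1100.24 = $1480.72
heat-pump clothes dryer: $709.45 + (1043/1000) kW × 2000 h × $0.17 = $709.45 + $354.62 = $1064.07
Saving = $1480.72 − $1064.07 = $416.65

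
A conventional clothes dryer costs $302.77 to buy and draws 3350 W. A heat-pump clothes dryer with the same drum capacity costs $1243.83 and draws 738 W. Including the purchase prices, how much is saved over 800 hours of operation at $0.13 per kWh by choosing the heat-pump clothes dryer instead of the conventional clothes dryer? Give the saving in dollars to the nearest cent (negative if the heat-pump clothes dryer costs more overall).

conventional clothes dryer: $302.77 + (3350/1000) kW × 800 h × $0.13 = $302.77 + $348.4 = $651.17
heat-pump clothes dryer: $1243.83 + (738/1000) kW × 800 h × $0.13 = $1243.83 + $76.752 = $1320.582
Saving = $651.17 − $1320.582 = −$669.412 → -$669.41

-$669.41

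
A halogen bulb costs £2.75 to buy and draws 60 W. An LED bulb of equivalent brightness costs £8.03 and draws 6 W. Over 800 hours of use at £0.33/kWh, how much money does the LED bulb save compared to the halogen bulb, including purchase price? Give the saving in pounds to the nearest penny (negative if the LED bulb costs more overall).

halogen bulb: £2.75 + (60/1000) kW × 800 h × £0.33 = £2.75 + £15.84 = £18.59
LED bulb: £8.03 + (6/1000) kW × 800 h × £0.33 = £8.03 + £1.584 = £9.614
Saving = £18.59 − £9.614 = £8.976 → £8.98

£8.98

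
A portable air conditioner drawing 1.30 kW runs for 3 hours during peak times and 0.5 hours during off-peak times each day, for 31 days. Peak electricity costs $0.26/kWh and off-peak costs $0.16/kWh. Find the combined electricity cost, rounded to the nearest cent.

Peak energy = 1.3 kW × 3 h × 31 = 120.9 kWh
Off-peak energy = 1.3 kW × 0.5 h × 31 = 20.15 kWh
Cost = 120.9 × $0.26 + 20.15 × $0.16 = $31.434 + $3.224 = $34.66

$34.66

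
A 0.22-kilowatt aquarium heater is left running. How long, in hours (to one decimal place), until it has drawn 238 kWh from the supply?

Hours = 238 kWh ÷ 0.22 kW = 1081.8 h

1081.8 h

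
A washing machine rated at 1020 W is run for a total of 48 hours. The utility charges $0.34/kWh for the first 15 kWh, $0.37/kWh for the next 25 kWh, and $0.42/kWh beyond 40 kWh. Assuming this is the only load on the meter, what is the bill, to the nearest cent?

$18.11

Energy = 1.02 kW × 48 h = 48.96 kWh
Tier 1 (0–15 kWh): 15 × $0.34 = $5.1
Tier 2 (15–40 kWh): 25 × $0.37 = $9.25
Above 40 kWh: 8.96 × $0.42 = $3.7632
Bill = $18.11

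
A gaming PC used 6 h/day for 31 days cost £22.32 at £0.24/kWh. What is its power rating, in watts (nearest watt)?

500 W

Energy = £22.32 ÷ £0.24/kWh = 93 kWh
Runtime = 6 h/day × 31 days = 186 h
Power = 93 kWh ÷ 186 h = 0.5 kW = 500 W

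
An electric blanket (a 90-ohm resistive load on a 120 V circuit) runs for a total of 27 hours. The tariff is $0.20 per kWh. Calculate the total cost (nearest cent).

Power = V²/R = 120²/90 = 160 W = 0.16 kW
Energy = 0.16 kW × 27 h = 4.32 kWh
Cost = 4.32 kWh × $0.20/kWh = $0.86

$0.86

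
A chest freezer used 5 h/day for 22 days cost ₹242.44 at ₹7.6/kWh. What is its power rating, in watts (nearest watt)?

Energy = ₹242.44 ÷ ₹7.6/kWh = 31.9 kWh
Runtime = 5 h/day × 22 days = 110 h
Power = 31.9 kWh ÷ 110 h = 0.29 kW = 290 W

290 W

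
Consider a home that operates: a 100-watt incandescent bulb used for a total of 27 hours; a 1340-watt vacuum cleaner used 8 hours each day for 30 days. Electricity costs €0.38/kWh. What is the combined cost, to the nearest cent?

incandescent bulb: 0.1 kW × 27 h = 2.7 kWh
vacuum cleaner: Runtime = 8 h/day × 30 days = 240 h
vacuum cleaner: 1.34 kW × 240 h = 321.6 kWh
Total energy = 324.3 kWh
Cost = 324.3 × €0.38 = €123.23

€123.23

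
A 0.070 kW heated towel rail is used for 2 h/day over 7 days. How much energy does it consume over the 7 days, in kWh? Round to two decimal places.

Runtime = 2 h/day × 7 days = 14 h
Energy = 0.07 kW × 14 h = 0.98 kWh

0.98 kWh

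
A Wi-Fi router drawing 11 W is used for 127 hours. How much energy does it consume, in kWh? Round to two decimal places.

Energy = 0.011 kW × 127 h = 1.397 kWh ≈ 1.40 kWh

1.40 kWh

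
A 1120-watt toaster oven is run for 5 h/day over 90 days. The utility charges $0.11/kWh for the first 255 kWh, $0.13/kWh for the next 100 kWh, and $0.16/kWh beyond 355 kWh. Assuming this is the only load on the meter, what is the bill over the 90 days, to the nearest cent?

Runtime = 5 h/day × 90 days = 450 h
Energy = 1.12 kW × 450 h = 504 kWh
Tier 1 (0–255 kWh): 255 × $0.11 = $28.05
Tier 2 (255–355 kWh): 100 × $0.13 = $13
Above 355 kWh: 149 × $0.16 = $23.84
Bill = $64.89

$64.89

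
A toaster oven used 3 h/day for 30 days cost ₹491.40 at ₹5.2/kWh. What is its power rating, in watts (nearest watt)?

1050 W

Energy = ₹491.40 ÷ ₹5.2/kWh = 94.5 kWh
Runtime = 3 h/day × 30 days = 90 h
Power = 94.5 kWh ÷ 90 h = 1.05 kW = 1050 W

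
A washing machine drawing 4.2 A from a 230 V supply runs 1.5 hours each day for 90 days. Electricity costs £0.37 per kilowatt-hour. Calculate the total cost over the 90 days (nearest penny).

£48.25

Power = 4.2 A × 230 V = 966 W = 0.966 kW
Runtime = 1.5 h/day × 90 days = 135 h
Energy = 0.966 kW × 135 h = 130.41 kWh
Cost = 130.41 kWh × £0.37/kWh = £48.25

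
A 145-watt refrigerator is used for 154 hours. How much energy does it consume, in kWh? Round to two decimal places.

22.33 kWh

Energy = 0.145 kW × 154 h = 22.33 kWh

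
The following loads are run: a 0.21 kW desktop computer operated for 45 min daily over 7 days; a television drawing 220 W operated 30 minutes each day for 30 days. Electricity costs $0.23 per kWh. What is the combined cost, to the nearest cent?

desktop computer: Runtime = 45 min × 7 = 315 min = 5.25 h
desktop computer: 0.21 kW × 5.25 h = 1.1025 kWh
television: Runtime = 30 min × 30 = 900 min = 15 h
television: 0.22 kW × 15 h = 3.3 kWh
Total energy = 4.4025 kWh
Cost = 4.4025 × $0.23 = $1.01

$1.01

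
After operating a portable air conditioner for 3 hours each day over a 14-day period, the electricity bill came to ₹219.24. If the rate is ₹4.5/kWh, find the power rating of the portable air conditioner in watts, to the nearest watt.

1160 W

Energy = ₹219.24 ÷ ₹4.5/kWh = 48.72 kWh
Runtime = 3 h/day × 14 days = 42 h
Power = 48.72 kWh ÷ 42 h = 1.16 kW = 1160 W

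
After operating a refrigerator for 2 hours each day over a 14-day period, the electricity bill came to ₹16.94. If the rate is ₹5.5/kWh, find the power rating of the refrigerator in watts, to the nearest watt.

110 W

Energy = ₹16.94 ÷ ₹5.5/kWh = 3.08 kWh
Runtime = 2 h/day × 14 days = 28 h
Power = 3.08 kWh ÷ 28 h = 0.11 kW = 110 W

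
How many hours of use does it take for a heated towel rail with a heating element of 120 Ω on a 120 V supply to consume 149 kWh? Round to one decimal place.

Power = V²/R = 120²/120 = 120 W = 0.12 kW
Hours = 149 kWh ÷ 0.12 kW = 1241.7 h

1241.7 h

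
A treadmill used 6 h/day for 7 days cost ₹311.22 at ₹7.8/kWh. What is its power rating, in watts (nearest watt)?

950 W

Energy = ₹311.22 ÷ ₹7.8/kWh = 39.9 kWh
Runtime = 6 h/day × 7 days = 42 h
Power = 39.9 kWh ÷ 42 h = 0.95 kW = 950 W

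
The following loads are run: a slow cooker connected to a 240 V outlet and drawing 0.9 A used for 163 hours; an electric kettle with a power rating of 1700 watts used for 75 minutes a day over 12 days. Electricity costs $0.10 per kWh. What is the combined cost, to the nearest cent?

slow cooker: Power = 0.9 A × 240 V = 216 W = 0.216 kW
slow cooker: 0.216 kW × 163 h = 35.208 kWh
electric kettle: Runtime = 75 min × 12 = 900 min = 15 h
electric kettle: 1.7 kW × 15 h = 25.5 kWh
Total energy = 60.708 kWh
Cost = 60.708 × $0.10 = $6.07

$6.07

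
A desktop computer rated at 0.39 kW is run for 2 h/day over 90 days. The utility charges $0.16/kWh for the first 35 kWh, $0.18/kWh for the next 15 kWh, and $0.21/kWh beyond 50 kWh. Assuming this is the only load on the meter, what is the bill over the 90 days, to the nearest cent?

Runtime = 2 h/day × 90 days = 180 h
Energy = 0.39 kW × 180 h = 70.2 kWh
Tier 1 (0–35 kWh): 35 × $0.16 = $5.6
Tier 2 (35–50 kWh): 15 × $0.18 = $2.7
Above 50 kWh: 20.2 × $0.21 = $4.242
Bill = $12.54

$12.54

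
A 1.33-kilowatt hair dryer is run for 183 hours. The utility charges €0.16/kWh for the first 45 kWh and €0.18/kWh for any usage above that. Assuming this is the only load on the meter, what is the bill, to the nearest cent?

€42.91

Energy = 1.33 kW × 183 h = 243.39 kWh
Tier 1 (0–45 kWh): 45 × €0.16 = €7.2
Above 45 kWh: 198.39 × €0.18 = €35.7102
Bill = €42.91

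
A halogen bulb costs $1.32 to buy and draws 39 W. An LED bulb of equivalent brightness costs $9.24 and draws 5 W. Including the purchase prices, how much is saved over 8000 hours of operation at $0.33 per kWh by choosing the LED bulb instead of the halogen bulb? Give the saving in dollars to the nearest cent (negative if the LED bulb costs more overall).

$81.84

halogen bulb: $1.32 + (39/1000) kW × 8000 h × $0.33 = $1.32 + $102.96 = $104.28
LED bulb: $9.24 + (5/1000) kW × 8000 h × $0.33 = $9.24 + $13.2 = $22.44
Saving = $104.28 − $22.44 = $81.84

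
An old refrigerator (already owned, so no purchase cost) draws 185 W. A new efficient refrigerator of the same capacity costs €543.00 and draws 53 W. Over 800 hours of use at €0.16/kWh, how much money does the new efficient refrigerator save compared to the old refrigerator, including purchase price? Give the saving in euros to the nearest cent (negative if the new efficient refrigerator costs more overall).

old refrigerator: €0.00 + (185/1000) kW × 800 h × €0.16 = €0.00 + €23.68 = €23.68
new efficient refrigerator: €543.00 + (53/1000) kW × 800 h × €0.16 = €543.00 + €6.784 = €549.784
Saving = €23.68 − €549.784 = −€526.104 → -€526.10

-€526.10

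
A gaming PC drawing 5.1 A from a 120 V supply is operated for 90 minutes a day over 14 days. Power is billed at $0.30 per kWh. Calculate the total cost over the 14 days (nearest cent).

$3.86

Power = 5.1 A × 120 V = 612 W = 0.612 kW
Runtime = 90 min × 14 = 1260 min = 21 h
Energy = 0.612 kW × 21 h = 12.852 kWh
Cost = 12.852 kWh × $0.30/kWh = $3.86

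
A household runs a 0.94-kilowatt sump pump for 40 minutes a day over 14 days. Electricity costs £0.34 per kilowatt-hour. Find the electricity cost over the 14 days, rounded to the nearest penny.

Runtime = 40 min × 14 = 560 min = 9.333333… h
Energy = 0.94 kW × 9.333333… h = 8.773333… kWh
Cost = 8.773333… kWh × £0.34/kWh = £2.98

£2.98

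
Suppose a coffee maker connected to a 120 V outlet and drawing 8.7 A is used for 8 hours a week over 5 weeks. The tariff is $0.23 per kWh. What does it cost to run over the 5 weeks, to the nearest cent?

Power = 8.7 A × 120 V = 1044 W = 1.044 kW
Runtime = 8 h/week × 5 weeks = 40 h
Energy = 1.044 kW × 40 h = 41.76 kWh
Cost = 41.76 kWh × $0.23/kWh = $9.60

$9.60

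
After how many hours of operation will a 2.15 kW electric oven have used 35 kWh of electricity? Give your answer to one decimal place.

16.3 h

Hours = 35 kWh ÷ 2.15 kW = 16.3 h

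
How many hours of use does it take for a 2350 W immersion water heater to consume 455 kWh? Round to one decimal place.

193.6 h

Hours = 455 kWh ÷ 2.35 kW = 193.6 h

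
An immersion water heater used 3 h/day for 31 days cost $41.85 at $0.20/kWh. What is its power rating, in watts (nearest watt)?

Energy = $41.85 ÷ $0.20/kWh = 209.25 kWh
Runtime = 3 h/day × 31 days = 93 h
Power = 209.25 kWh ÷ 93 h = 2.25 kW = 2250 W

2250 W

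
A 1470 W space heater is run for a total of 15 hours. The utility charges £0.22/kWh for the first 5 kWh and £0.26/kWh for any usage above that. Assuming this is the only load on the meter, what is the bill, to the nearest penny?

Energy = 1.47 kW × 15 h = 22.05 kWh
Tier 1 (0–5 kWh): 5 × £0.22 = £1.1
Above 5 kWh: 17.05 × £0.26 = £4.433
Bill = £5.53

£5.53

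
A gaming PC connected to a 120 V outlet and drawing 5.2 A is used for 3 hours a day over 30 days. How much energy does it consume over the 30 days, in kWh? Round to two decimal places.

Power = 5.2 A × 120 V = 624 W = 0.624 kW
Runtime = 3 h/day × 30 days = 90 h
Energy = 0.624 kW × 90 h = 56.16 kWh

56.16 kWh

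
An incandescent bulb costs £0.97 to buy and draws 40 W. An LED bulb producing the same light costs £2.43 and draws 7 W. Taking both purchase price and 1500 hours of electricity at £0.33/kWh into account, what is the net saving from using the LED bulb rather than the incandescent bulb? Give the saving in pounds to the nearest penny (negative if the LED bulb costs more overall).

incandescent bulb: £0.97 + (40/1000) kW × 1500 h × £0.33 = £0.97 + £19.8 = £20.77
LED bulb: £2.43 + (7/1000) kW × 1500 h × £0.33 = £2.43 + £3.465 = £5.895
Saving = £20.77 − £5.895 = £14.875 → £14.88

£14.88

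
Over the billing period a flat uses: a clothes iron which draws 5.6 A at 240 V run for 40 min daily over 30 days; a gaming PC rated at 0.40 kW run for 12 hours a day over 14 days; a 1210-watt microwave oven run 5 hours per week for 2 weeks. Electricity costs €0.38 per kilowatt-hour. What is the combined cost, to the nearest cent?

clothes iron: Power = 5.6 A × 240 V = 1344 W = 1.344 kW
clothes iron: Runtime = 40 min × 30 = 1200 min = 20 h
clothes iron: 1.344 kW × 20 h = 26.88 kWh
gaming PC: Runtime = 12 h/day × 14 days = 168 h
gaming PC: 0.4 kW × 168 h = 67.2 kWh
microwave oven: Runtime = 5 h/week × 2 weeks = 10 h
microwave oven: 1.21 kW × 10 h = 12.1 kWh
Total energy = 106.18 kWh
Cost = 106.18 × €0.38 = €40.35

€40.35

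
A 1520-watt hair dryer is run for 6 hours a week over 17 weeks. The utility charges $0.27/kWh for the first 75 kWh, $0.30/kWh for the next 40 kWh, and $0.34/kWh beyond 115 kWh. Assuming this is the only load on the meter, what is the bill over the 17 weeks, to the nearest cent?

Runtime = 6 h/week × 17 weeks = 102 h
Energy = 1.52 kW × 102 h = 155.04 kWh
Tier 1 (0–75 kWh): 75 × $0.27 = $20.25
Tier 2 (75–115 kWh): 40 × $0.30 = $12
Above 115 kWh: 40.04 × $0.34 = $13.6136
Bill = $45.86

$45.86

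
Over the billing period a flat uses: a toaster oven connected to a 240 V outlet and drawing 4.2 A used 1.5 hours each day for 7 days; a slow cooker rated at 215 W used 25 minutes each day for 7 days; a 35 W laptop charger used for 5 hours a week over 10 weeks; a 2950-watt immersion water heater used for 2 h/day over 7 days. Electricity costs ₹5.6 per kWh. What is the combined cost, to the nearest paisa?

toaster oven: Power = 4.2 A × 240 V = 1008 W = 1.008 kW
toaster oven: Runtime = 1.5 h/day × 7 days = 10.5 h
toaster oven: 1.008 kW × 10.5 h = 10.584 kWh
slow cooker: Runtime = 25 min × 7 = 175 min = 2.916666… h
slow cooker: 0.215 kW × 2.916666… h = 0.627083… kWh
laptop charger: Runtime = 5 h/week × 10 weeks = 50 h
laptop charger: 0.035 kW × 50 h = 1.75 kWh
immersion water heater: Runtime = 2 h/day × 7 days = 14 h
immersion water heater: 2.95 kW × 14 h = 41.3 kWh
Total energy = 54.261083… kWh
Cost = 54.261083… × ₹5.6 = ₹303.86

₹303.86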